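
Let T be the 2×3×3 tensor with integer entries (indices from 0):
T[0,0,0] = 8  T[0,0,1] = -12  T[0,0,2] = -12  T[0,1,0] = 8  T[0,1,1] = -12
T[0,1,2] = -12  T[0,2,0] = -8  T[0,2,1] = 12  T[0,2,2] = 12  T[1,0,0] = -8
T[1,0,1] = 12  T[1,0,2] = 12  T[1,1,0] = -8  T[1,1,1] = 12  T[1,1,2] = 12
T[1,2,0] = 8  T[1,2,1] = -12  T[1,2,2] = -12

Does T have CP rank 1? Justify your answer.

If T = a (x) b (x) c then every fibre of T is a multiple of the corresponding factor, so read the factors off the fibres through the nonzero entry T[0,0,0] = 8.
The mode-1 fibre T[:,0,0] = [8, -8] gives a = [1, -1] (primitive direction); the mode-2 fibre T[0,:,0] = [8, 8, -8] gives b = [1, 1, -1]; then c[k] = T[0,0,k] / (a[0]·b[0]) = [8, -12, -12] / 1 = [8, -12, -12].
Expanding [1, -1] (x) [1, 1, -1] (x) [8, -12, -12] reproduces all 18 entries of T, so T = [1, -1] (x) [1, 1, -1] (x) [8, -12, -12] and rank(T) ≤ 1.
Equivalently every frontal slice T[:,:,k] is c[k] times the rank-1 matrix [1, -1] (x) [1, 1, -1]. So T has rank 1 (it is nonzero).

Yes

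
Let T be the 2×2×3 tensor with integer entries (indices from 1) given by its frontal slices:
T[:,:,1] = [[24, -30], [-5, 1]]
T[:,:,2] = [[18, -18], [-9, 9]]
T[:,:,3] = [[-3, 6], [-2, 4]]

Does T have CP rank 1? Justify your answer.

No

The mode-3 unfolding of T (rows indexed by k, columns by (i,j) = (1,1), (1,2), (2,1), (2,2)) is [[24, -30, -5, 1], [18, -18, -9, 9], [-3, 6, -2, 4]].
There the 2×2 minor on rows k ∈ {1, 2}, columns (i,j) ∈ {(1,1), (1,2)} is det [[24, -30], [18, -18]] = 108 ≠ 0, so this unfolding has rank ≥ 2; CP rank is at least every unfolding rank, so rank(T) ≥ 2.
In particular rank(T) ≥ 2 > 1, so T is not rank-1.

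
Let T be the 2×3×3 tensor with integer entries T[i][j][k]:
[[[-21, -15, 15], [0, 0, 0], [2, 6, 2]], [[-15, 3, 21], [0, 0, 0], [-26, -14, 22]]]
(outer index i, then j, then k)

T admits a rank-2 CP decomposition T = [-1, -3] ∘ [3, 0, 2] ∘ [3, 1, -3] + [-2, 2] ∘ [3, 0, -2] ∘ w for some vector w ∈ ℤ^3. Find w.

w = [2, 2, -1]

Subtract the known terms from T to get the rank-1 residual R = [-2, 2] ∘ [3, 0, -2] ∘ w, so R[i,j,k] = a[i]·b[j]·w[k]. Pick indices with nonzero a[0]·b[0] = (-2)·(3) = -6. Only the fibre through (0,0,·) is needed: R[0,0,:] = T[0,0,:] − Σₗ aₗ[0]bₗ[0]cₗ = [-21, -15, 15] − (-1)·(3)·[3, 1, -3] = [-12, -12, 6]. Then w[k] = R[0,0,k] / -6 for each k, giving w = [-12, -12, 6] / -6 = [2, 2, -1].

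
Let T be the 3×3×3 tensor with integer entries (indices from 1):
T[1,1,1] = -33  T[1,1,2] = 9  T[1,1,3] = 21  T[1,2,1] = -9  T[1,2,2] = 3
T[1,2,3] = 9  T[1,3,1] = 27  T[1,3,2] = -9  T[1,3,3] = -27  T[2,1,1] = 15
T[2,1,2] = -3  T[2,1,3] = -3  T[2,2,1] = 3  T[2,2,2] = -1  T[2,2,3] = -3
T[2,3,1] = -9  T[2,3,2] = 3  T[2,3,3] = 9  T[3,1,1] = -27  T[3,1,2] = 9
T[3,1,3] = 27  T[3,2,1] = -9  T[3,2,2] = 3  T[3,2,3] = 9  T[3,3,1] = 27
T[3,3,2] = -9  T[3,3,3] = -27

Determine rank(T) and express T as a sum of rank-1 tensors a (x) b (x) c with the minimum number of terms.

rank(T) = 2

Lower bound: the mode-3 unfolding of T (rows indexed by k, columns by (i,j) = (1,1), (1,2), (1,3), (2,1), (2,2), (2,3), (3,1), (3,2), (3,3)) is [[-33, -9, 27, 15, 3, -9, -27, -9, 27], [9, 3, -9, -3, -1, 3, 9, 3, -9], [21, 9, -27, -3, -3, 9, 27, 9, -27]].
There the 2×2 minor on rows k ∈ {1, 2}, columns (i,j) ∈ {(1,1), (1,2)} is det [[-33, -9], [9, 3]] = -18 ≠ 0, so this unfolding has rank ≥ 2; CP rank is at least every unfolding rank, so rank(T) ≥ 2. (This is only a lower bound: in general the CP rank may exceed every unfolding rank, so we still need to exhibit 2 rank-1 terms summing to T.)
Upper bound — finding two terms. Write S_k = T[:,:,k] for the frontal slices: S₁ = [[-33, -9, 27], [15, 3, -9], [-27, -9, 27]], S₂ = [[9, 3, -9], [-3, -1, 3], [9, 3, -9]], S₃ = [[21, 9, -27], [-3, -3, 9], [27, 9, -27]].
If T = a₁ (x) b₁ (x) c₁ + a₂ (x) b₂ (x) c₂ then each S_k = c₁[k]·a₁b₁ᵀ + c₂[k]·a₂b₂ᵀ. S₁ and S₂ are linearly independent, so a₁b₁ᵀ and a₂b₂ᵀ must span the same plane of matrices: they are the rank-1 matrices of the form x·S₁ + y·S₂.
The 2×2 minor of x·S₁ + y·S₂ on rows {1,2}, columns {1,2} is 36·x² − 12·xy = 12·(3·x − y)(x), vanishing at (x:y) = (1:3) and (0:1).
M₁ = S₁ + 3·S₂ = [[-6, 0, 0], [6, 0, 0], [0, 0, 0]] = (-6)·[1, -1, 0][1, 0, 0]ᵀ and M₂ = S₂ = [[9, 3, -9], [-3, -1, 3], [9, 3, -9]] = [3, -1, 3][3, 1, -3]ᵀ, so take a₁ = [1, -1, 0], b₁ = [1, 0, 0], a₂ = [3, -1, 3], b₂ = [3, 1, -3].
Each slice is an integer combination of E₁ = a₁b₁ᵀ and E₂ = a₂b₂ᵀ: S₁ = −6·E₁ − 3·E₂, S₂ = E₂, S₃ = −6·E₁ + 3·E₂; reading off coefficients, c₁ = [-6, 0, -6] and c₂ = [-3, 1, 3].
Hence T = [1, -1, 0] (x) [1, 0, 0] (x) [-6, 0, -6] + [3, -1, 3] (x) [3, 1, -3] (x) [-3, 1, 3], so rank(T) ≤ 2.
These bounds meet, so rank(T) = 2.
Check entry T[2,3,3] = 9: (-1)·(0)·(-6) + (-1)·(-3)·(3) = 9.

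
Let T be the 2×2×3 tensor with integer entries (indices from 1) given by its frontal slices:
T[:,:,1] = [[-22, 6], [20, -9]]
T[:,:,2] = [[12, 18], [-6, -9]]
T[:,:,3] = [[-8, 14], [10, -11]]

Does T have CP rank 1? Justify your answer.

The mode-2 unfolding of T (rows indexed by j, columns by (i,k) = (1,1), (1,2), (1,3), (2,1), (2,2), (2,3)) is [[-22, 12, -8, 20, -6, 10], [6, 18, 14, -9, -9, -11]].
There the 2×2 minor on rows j ∈ {1, 2}, columns (i,k) ∈ {(1,1), (1,2)} is det [[-22, 12], [6, 18]] = -468 ≠ 0, so this unfolding has rank ≥ 2; CP rank is at least every unfolding rank, so rank(T) ≥ 2.
In particular rank(T) ≥ 2 > 1, so T is not rank-1.

No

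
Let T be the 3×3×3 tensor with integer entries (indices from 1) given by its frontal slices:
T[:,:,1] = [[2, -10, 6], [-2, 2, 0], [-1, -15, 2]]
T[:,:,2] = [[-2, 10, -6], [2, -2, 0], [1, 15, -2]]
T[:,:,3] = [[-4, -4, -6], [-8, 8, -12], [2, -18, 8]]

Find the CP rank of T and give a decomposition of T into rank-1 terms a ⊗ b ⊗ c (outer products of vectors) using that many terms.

rank(T) = 3

Lower bound: the mode-2 unfolding of T (rows indexed by j, columns by (i,k) = (1,1), (1,2), (1,3), (2,1), (2,2), (2,3), (3,1), (3,2), (3,3)) is [[2, -2, -4, -2, 2, -8, -1, 1, 2], [-10, 10, -4, 2, -2, 8, -15, 15, -18], [6, -6, -6, 0, 0, -12, 2, -2, 8]].
There the 3×3 minor on rows j ∈ {1, 2, 3}, columns (i,k) ∈ {(1,1), (1,3), (2,1)} is det [[2, -4, -2], [-10, -4, 2], [6, -6, 0]] = -192 ≠ 0, so this unfolding has rank ≥ 3; CP rank is at least every unfolding rank, so rank(T) ≥ 3. (Flattening ranks never certify an upper bound on CP rank; for that we must actually write T with 3 rank-1 terms.)
Upper bound: T is a sum of 3 rank-1 terms, T = [1, -1, 2] ⊗ [1, -1, 1] ⊗ [4, -4, 4] + [1, 0, 2] ⊗ [2, 2, 1] ⊗ [-2, 2, -2] + [2, 2, -1] ⊗ [1, -1, 2] ⊗ [1, -1, -2] (written with every a and b primitive with positive leading entry and the scale carried by c; CP decompositions are not unique, and this one is verified by expanding entrywise), so rank(T) ≤ 3.
These bounds meet, so rank(T) = 3.
Check entry T[1,2,3] = -4: (1)·(-1)·(4) + (1)·(2)·(-2) + (2)·(-1)·(-2) = -4.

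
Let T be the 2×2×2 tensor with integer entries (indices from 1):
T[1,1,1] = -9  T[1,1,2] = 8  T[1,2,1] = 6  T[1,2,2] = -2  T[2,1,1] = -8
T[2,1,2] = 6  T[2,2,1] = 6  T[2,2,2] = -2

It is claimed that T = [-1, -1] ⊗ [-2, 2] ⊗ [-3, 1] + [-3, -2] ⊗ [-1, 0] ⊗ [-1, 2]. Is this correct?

Reconstruct entrywise from the claimed factors. For example, T[2,1,1] = -8 and Σₗ aₗ[2]bₗ[1]cₗ[1] = (-1)·(-2)·(-3) + (-2)·(-1)·(-1) = -8; checking all 8 entries, every one matches. The claim holds.

Yes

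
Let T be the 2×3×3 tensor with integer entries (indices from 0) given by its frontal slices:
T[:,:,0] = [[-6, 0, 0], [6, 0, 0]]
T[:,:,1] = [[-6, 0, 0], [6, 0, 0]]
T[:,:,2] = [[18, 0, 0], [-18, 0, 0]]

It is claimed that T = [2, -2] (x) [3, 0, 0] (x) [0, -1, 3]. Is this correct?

Reconstruct entry (0,0,0) from the claimed factors: Σₗ aₗ[0]bₗ[0]cₗ[0] = (2)·(3)·(0) = 0, but T[0,0,0] = -6. The claim is false.

No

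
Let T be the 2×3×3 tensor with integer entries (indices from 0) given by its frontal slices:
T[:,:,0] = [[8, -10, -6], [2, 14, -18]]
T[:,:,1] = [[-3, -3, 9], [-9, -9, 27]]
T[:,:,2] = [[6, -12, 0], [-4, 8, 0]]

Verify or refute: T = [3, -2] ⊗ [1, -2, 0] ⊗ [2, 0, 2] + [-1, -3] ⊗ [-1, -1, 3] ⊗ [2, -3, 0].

Reconstruct entrywise from the claimed factors. For example, T[0,0,2] = 6 and Σₗ aₗ[0]bₗ[0]cₗ[2] = (3)·(1)·(2) + (-1)·(-1)·(0) = 6; checking all 18 entries, every one matches. The claim holds.

Yes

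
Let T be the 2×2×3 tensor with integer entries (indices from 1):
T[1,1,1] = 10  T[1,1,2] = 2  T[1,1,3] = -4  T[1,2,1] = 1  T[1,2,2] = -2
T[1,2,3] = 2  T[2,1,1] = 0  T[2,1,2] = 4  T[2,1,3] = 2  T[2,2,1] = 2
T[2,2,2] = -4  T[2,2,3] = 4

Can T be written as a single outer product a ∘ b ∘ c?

The mode-3 unfolding of T (rows indexed by k, columns by (i,j) = (1,1), (1,2), (2,1), (2,2)) is [[10, 1, 0, 2], [2, -2, 4, -4], [-4, 2, 2, 4]].
There the 3×3 minor on rows k ∈ {1, 2, 3}, columns (i,j) ∈ {(1,1), (1,2), (2,1)} is det [[10, 1, 0], [2, -2, 4], [-4, 2, 2]] = -140 ≠ 0, so this unfolding has rank ≥ 3; CP rank is at least every unfolding rank, so rank(T) ≥ 3.
In particular rank(T) ≥ 3 > 1, so T is not rank-1.

No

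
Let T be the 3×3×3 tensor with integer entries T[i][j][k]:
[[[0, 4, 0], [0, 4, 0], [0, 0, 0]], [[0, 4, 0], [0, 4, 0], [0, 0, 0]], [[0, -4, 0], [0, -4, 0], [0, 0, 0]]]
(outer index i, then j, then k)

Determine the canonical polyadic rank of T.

1

Lower bound: T ≠ 0 (e.g. T[0,0,1] = 4), so rank(T) ≥ 1.
Upper bound: the mode-1 fibre T[:,0,1] = [4, 4, -4] gives a = (1, 1, -1) (primitive direction); the mode-2 fibre T[0,:,1] = [4, 4, 0] gives b = (1, 1, 0); then c[k] = T[0,0,k] / (a[0]·b[0]) = [0, 4, 0] / 1 = (0, 4, 0).
Expanding (1, 1, -1) ∘ (1, 1, 0) ∘ (0, 4, 0) reproduces all 27 entries of T, so T = (1, 1, -1) ∘ (1, 1, 0) ∘ (0, 4, 0) and rank(T) ≤ 1.
These bounds meet, so rank(T) = 1.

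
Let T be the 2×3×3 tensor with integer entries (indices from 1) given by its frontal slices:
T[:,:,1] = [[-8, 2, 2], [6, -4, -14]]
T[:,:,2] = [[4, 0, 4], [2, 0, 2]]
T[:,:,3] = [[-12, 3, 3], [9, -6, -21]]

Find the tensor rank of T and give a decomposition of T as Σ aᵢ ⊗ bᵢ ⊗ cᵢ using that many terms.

Lower bound: the mode-3 unfolding of T (rows indexed by k, columns by (i,j) = (1,1), (1,2), (1,3), (2,1), (2,2), (2,3)) is [[-8, 2, 2, 6, -4, -14], [4, 0, 4, 2, 0, 2], [-12, 3, 3, 9, -6, -21]].
There the 2×2 minor on rows k ∈ {1, 2}, columns (i,j) ∈ {(1,1), (1,2)} is det [[-8, 2], [4, 0]] = -8 ≠ 0, so this unfolding has rank ≥ 2; CP rank is at least every unfolding rank, so rank(T) ≥ 2. (Flattening ranks never certify an upper bound on CP rank; for that we must actually write T with 2 rank-1 terms.)
Upper bound — finding two terms. Write S_k = T[:,:,k] for the frontal slices: S₁ = [[-8, 2, 2], [6, -4, -14]], S₂ = [[4, 0, 4], [2, 0, 2]], S₃ = [[-12, 3, 3], [9, -6, -21]].
If T = a₁ ⊗ b₁ ⊗ c₁ + a₂ ⊗ b₂ ⊗ c₂ then each S_k = c₁[k]·a₁b₁ᵀ + c₂[k]·a₂b₂ᵀ. S₁ and S₂ are linearly independent, so a₁b₁ᵀ and a₂b₂ᵀ must span the same plane of matrices: they are the rank-1 matrices of the form x·S₁ + y·S₂.
The 2×2 minor of x·S₁ + y·S₂ on rows {1,2}, columns {1,2} is 20·x² − 20·xy = 20·(x − y)(x), vanishing at (x:y) = (1:1) and (0:1).
M₁ = S₁ + S₂ = [[-4, 2, 6], [8, -4, -12]] = (-2)·(1, -2)(2, -1, -3)ᵀ and M₂ = S₂ = [[4, 0, 4], [2, 0, 2]] = 2·(2, 1)(1, 0, 1)ᵀ, so take a₁ = (1, -2), b₁ = (2, -1, -3), a₂ = (2, 1), b₂ = (1, 0, 1).
Each slice is an integer combination of E₁ = a₁b₁ᵀ and E₂ = a₂b₂ᵀ: S₁ = −2·E₁ − 2·E₂, S₂ = 2·E₂, S₃ = −3·E₁ − 3·E₂; reading off coefficients, c₁ = (-2, 0, -3) and c₂ = (-2, 2, -3).
Hence T = (1, -2) ⊗ (2, -1, -3) ⊗ (-2, 0, -3) + (2, 1) ⊗ (1, 0, 1) ⊗ (-2, 2, -3), so rank(T) ≤ 2.
These bounds meet, so rank(T) = 2.

rank(T) = 2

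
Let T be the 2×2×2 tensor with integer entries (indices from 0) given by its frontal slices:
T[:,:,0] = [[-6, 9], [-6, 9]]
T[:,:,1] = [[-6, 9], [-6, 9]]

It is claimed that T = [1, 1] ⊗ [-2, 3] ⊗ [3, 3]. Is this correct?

Yes

Reconstruct entrywise from the claimed factors. For example, T[0,1,0] = 9 and Σₗ aₗ[0]bₗ[1]cₗ[0] = (1)·(3)·(3) = 9; checking all 8 entries, every one matches. The claim holds.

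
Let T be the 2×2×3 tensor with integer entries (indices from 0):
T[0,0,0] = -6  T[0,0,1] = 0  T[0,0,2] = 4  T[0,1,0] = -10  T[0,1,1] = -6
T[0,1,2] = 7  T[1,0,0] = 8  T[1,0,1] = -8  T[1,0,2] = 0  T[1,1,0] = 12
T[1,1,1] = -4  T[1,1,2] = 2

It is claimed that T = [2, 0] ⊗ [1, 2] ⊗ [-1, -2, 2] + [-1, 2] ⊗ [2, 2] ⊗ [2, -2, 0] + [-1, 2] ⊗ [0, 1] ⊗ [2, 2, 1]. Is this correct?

Reconstruct entrywise from the claimed factors. For example, T[1,0,2] = 0 and Σₗ aₗ[1]bₗ[0]cₗ[2] = (0)·(1)·(2) + (2)·(2)·(0) + (2)·(0)·(1) = 0; checking all 12 entries, every one matches. The claim holds.

Yes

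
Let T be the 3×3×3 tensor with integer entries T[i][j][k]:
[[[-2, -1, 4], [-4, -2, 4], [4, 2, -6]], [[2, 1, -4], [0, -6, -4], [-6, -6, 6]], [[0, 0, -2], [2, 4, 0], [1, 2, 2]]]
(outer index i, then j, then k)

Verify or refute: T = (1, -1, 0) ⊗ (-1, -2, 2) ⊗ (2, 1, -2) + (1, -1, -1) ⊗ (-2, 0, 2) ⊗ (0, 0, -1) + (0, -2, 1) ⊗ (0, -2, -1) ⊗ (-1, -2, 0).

Reconstruct entrywise from the claimed factors. For example, T[0,1,0] = -4 and Σₗ aₗ[0]bₗ[1]cₗ[0] = (1)·(-2)·(2) + (1)·(0)·(0) + (0)·(-2)·(-1) = -4; checking all 27 entries, every one matches. The claim holds.

Yes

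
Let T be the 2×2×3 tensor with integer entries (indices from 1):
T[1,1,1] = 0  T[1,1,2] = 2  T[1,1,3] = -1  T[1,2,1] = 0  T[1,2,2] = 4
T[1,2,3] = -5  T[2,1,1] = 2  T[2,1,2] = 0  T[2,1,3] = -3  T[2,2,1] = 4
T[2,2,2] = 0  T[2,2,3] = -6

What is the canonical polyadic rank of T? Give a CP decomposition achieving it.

rank(T) = 3

Lower bound: the mode-3 unfolding of T (rows indexed by k, columns by (i,j) = (1,1), (1,2), (2,1), (2,2)) is [[0, 0, 2, 4], [2, 4, 0, 0], [-1, -5, -3, -6]].
There the 3×3 minor on rows k ∈ {1, 2, 3}, columns (i,j) ∈ {(1,1), (1,2), (2,1)} is det [[0, 0, 2], [2, 4, 0], [-1, -5, -3]] = -12 ≠ 0, so this unfolding has rank ≥ 3; CP rank is at least every unfolding rank, so rank(T) ≥ 3. (This is only a lower bound: in general the CP rank may exceed every unfolding rank, so we still need to exhibit 3 rank-1 terms summing to T.)
Upper bound: T is a sum of 3 rank-1 terms, T = [0, 1] (x) [1, 2] (x) [2, -1, -2] + [1, 0] (x) [1, -1] (x) [0, 0, 1] + [2, 1] (x) [1, 2] (x) [0, 1, -1] (written with every a and b primitive with positive leading entry and the scale carried by c; CP decompositions are not unique, and this one is verified by expanding entrywise), so rank(T) ≤ 3.
These bounds meet, so rank(T) = 3.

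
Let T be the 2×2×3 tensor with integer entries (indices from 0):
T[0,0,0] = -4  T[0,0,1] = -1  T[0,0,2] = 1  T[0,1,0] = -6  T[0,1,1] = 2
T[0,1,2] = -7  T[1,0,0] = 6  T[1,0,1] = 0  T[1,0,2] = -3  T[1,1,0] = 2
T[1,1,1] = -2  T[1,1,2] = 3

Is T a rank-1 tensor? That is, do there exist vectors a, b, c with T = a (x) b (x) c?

The mode-3 unfolding of T (rows indexed by k, columns by (i,j) = (0,0), (0,1), (1,0), (1,1)) is [[-4, -6, 6, 2], [-1, 2, 0, -2], [1, -7, -3, 3]].
There the 3×3 minor on rows k ∈ {0, 1, 2}, columns (i,j) ∈ {(0,0), (0,1), (1,0)} is det [[-4, -6, 6], [-1, 2, 0], [1, -7, -3]] = 72 ≠ 0, so this unfolding has rank ≥ 3; CP rank is at least every unfolding rank, so rank(T) ≥ 3.
In particular rank(T) ≥ 3 > 1, so T is not rank-1.

No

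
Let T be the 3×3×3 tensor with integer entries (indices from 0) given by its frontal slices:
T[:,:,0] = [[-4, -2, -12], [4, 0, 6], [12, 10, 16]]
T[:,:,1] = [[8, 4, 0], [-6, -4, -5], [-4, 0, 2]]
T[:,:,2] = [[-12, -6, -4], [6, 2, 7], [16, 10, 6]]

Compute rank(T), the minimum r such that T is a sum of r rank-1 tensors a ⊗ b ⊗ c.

Lower bound: in the mode-3 unfolding of T (rows indexed by k, columns by (i,j)) the 3×3 minor on rows k ∈ {0, 1, 2}, columns (i,j) ∈ {(0,0), (0,2), (1,0)} is det [[-4, -12, 4], [8, 0, -6], [-12, -4, 6]] = -320 ≠ 0, so that unfolding has rank ≥ 3 and hence rank(T) ≥ 3 (CP rank is at least every unfolding rank, though it can be larger).
Upper bound: T is a sum of 3 rank-1 terms, T = [0, 1, -2] ⊗ [2, 2, 1] ⊗ [-2, -1, -1] + [1, -1, -1] ⊗ [2, 1, 2] ⊗ [-4, 2, -4] + [1, 0, -1] ⊗ [2, 1, -2] ⊗ [2, 2, -2] (written with every a and b primitive with positive leading entry and the scale carried by c; CP decompositions are not unique, and this one is verified by expanding entrywise), so rank(T) ≤ 3.
These bounds meet, so rank(T) = 3.

3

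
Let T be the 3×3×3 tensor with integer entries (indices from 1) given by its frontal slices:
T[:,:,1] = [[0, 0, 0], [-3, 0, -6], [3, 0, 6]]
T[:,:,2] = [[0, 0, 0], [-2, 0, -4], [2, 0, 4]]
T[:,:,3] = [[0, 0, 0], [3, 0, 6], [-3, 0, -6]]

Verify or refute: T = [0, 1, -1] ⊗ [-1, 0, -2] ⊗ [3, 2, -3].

Yes

Reconstruct entrywise from the claimed factors. For example, T[2,2,1] = 0 and Σₗ aₗ[2]bₗ[2]cₗ[1] = (1)·(0)·(3) = 0; checking all 27 entries, every one matches. The claim holds.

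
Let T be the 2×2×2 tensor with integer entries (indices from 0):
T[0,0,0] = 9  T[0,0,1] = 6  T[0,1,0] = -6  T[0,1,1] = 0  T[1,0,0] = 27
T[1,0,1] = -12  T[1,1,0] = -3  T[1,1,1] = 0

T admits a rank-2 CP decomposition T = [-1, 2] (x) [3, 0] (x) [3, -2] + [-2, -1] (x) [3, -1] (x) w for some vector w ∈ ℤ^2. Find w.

w = [-3, 0]

Subtract the known terms from T to get the rank-1 residual R = [-2, -1] (x) [3, -1] (x) w, so R[i,j,k] = a[i]·b[j]·w[k]. Pick indices with nonzero a[0]·b[0] = (-2)·(3) = -6. Only the fibre through (0,0,·) is needed: R[0,0,:] = T[0,0,:] − Σₗ aₗ[0]bₗ[0]cₗ = [9, 6] − (-1)·(3)·[3, -2] = [18, 0]. Then w[k] = R[0,0,k] / -6 for each k, giving w = [18, 0] / -6 = [-3, 0].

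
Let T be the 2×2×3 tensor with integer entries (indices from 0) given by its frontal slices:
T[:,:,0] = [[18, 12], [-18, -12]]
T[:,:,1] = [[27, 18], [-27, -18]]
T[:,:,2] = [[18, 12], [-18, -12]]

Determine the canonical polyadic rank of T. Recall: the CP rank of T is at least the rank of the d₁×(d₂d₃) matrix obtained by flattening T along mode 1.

Lower bound: T ≠ 0 (e.g. T[0,0,0] = 18), so rank(T) ≥ 1.
Upper bound: if T = a ⊗ b ⊗ c then every fibre of T is a multiple of the corresponding factor, so read the factors off the fibres through the nonzero entry T[0,0,0] = 18.
The mode-1 fibre T[:,0,0] = [18, -18] gives a = (1, -1) (primitive direction); the mode-2 fibre T[0,:,0] = [18, 12] gives b = (3, 2); then c[k] = T[0,0,k] / (a[0]·b[0]) = [18, 27, 18] / 3 = (6, 9, 6).
Expanding (1, -1) ⊗ (3, 2) ⊗ (6, 9, 6) reproduces all 12 entries of T, so T = (1, -1) ⊗ (3, 2) ⊗ (6, 9, 6) and rank(T) ≤ 1.
These bounds meet, so rank(T) = 1.

1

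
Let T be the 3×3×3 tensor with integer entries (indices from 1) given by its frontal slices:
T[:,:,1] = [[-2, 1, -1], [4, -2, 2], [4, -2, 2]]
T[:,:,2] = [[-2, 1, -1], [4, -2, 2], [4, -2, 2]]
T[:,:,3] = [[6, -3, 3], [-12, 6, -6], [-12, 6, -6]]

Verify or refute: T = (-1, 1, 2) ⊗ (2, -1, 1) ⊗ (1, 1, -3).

No

Reconstruct entry (2,1,1) from the claimed factors: Σₗ aₗ[2]bₗ[1]cₗ[1] = (1)·(2)·(1) = 2, but T[2,1,1] = 4. The claim is false.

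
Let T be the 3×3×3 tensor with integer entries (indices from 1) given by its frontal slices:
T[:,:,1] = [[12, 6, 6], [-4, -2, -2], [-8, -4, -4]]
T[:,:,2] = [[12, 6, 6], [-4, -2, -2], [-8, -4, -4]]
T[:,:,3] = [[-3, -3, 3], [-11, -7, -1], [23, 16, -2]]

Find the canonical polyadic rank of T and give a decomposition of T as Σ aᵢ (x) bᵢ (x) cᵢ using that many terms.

rank(T) = 2

Lower bound: the mode-2 unfolding of T (rows indexed by j, columns by (i,k) = (1,1), (1,2), (1,3), (2,1), (2,2), (2,3), (3,1), (3,2), (3,3)) is [[12, 12, -3, -4, -4, -11, -8, -8, 23], [6, 6, -3, -2, -2, -7, -4, -4, 16], [6, 6, 3, -2, -2, -1, -4, -4, -2]].
There the 2×2 minor on rows j ∈ {1, 2}, columns (i,k) ∈ {(1,1), (1,3)} is det [[12, -3], [6, -3]] = -18 ≠ 0, so this unfolding has rank ≥ 2; CP rank is at least every unfolding rank, so rank(T) ≥ 2. (This is only a lower bound: in general the CP rank may exceed every unfolding rank, so we still need to exhibit 2 rank-1 terms summing to T.)
Upper bound — finding two terms. Write S_k = T[:,:,k] for the frontal slices: S₁ = [[12, 6, 6], [-4, -2, -2], [-8, -4, -4]], S₂ = [[12, 6, 6], [-4, -2, -2], [-8, -4, -4]], S₃ = [[-3, -3, 3], [-11, -7, -1], [23, 16, -2]].
If T = a₁ (x) b₁ (x) c₁ + a₂ (x) b₂ (x) c₂ then each S_k = c₁[k]·a₁b₁ᵀ + c₂[k]·a₂b₂ᵀ. S₁ and S₃ are linearly independent, so a₁b₁ᵀ and a₂b₂ᵀ must span the same plane of matrices: they are the rank-1 matrices of the form x·S₁ + y·S₃.
The 2×2 minor of x·S₁ + y·S₃ on rows {1,2}, columns {1,2} is −24·xy − 12·y² = (-12)·(y)(2·x + y), vanishing at (x:y) = (1:0) and (1:-2).
M₁ = S₁ = [[12, 6, 6], [-4, -2, -2], [-8, -4, -4]] = 2·[3, -1, -2][2, 1, 1]ᵀ and M₂ = S₁ − 2·S₃ = [[18, 12, 0], [18, 12, 0], [-54, -36, 0]] = 6·[1, 1, -3][3, 2, 0]ᵀ, so take a₁ = [3, -1, -2], b₁ = [2, 1, 1], a₂ = [1, 1, -3], b₂ = [3, 2, 0].
Each slice is an integer combination of E₁ = a₁b₁ᵀ and E₂ = a₂b₂ᵀ: S₁ = 2·E₁, S₂ = 2·E₁, S₃ = E₁ − 3·E₂; reading off coefficients, c₁ = [2, 2, 1] and c₂ = [0, 0, -3].
Hence T = [3, -1, -2] (x) [2, 1, 1] (x) [2, 2, 1] + [1, 1, -3] (x) [3, 2, 0] (x) [0, 0, -3], so rank(T) ≤ 2.
These bounds meet, so rank(T) = 2.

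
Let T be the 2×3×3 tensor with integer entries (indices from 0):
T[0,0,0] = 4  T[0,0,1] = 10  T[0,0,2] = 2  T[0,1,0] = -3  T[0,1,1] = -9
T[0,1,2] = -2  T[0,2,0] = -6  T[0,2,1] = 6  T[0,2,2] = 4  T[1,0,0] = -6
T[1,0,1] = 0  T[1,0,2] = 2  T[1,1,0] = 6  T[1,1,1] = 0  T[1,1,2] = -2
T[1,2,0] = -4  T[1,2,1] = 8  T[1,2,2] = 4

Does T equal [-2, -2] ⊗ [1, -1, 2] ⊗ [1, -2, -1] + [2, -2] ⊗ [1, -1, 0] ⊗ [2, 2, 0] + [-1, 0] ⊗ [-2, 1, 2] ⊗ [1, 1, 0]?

Yes

Reconstruct entrywise from the claimed factors. For example, T[1,0,2] = 2 and Σₗ aₗ[1]bₗ[0]cₗ[2] = (-2)·(1)·(-1) + (-2)·(1)·(0) + (0)·(-2)·(0) = 2; checking all 18 entries, every one matches. The claim holds.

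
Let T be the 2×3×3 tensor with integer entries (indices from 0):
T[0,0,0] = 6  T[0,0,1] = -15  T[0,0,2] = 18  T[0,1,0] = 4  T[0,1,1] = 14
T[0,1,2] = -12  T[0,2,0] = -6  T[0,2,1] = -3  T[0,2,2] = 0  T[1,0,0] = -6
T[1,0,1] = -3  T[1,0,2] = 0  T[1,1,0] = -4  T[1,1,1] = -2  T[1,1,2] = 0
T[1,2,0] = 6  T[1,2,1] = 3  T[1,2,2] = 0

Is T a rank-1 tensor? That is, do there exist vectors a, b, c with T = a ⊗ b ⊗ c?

No

The mode-3 unfolding of T (rows indexed by k, columns by (i,j) = (0,0), (0,1), (0,2), (1,0), (1,1), (1,2)) is [[6, 4, -6, -6, -4, 6], [-15, 14, -3, -3, -2, 3], [18, -12, 0, 0, 0, 0]].
There the 2×2 minor on rows k ∈ {0, 1}, columns (i,j) ∈ {(0,0), (0,1)} is det [[6, 4], [-15, 14]] = 144 ≠ 0, so this unfolding has rank ≥ 2; CP rank is at least every unfolding rank, so rank(T) ≥ 2.
In particular rank(T) ≥ 2 > 1, so T is not rank-1.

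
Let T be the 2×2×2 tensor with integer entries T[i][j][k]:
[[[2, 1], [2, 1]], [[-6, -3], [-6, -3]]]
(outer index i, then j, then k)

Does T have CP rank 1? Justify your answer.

Yes

If T = a ∘ b ∘ c then every fibre of T is a multiple of the corresponding factor, so read the factors off the fibres through the nonzero entry T[0,0,0] = 2.
The mode-1 fibre T[:,0,0] = [2, -6] gives a = (1, -3) (primitive direction); the mode-2 fibre T[0,:,0] = [2, 2] gives b = (1, 1); then c[k] = T[0,0,k] / (a[0]·b[0]) = [2, 1] / 1 = (2, 1).
Expanding (1, -3) ∘ (1, 1) ∘ (2, 1) reproduces all 8 entries of T, so T = (1, -3) ∘ (1, 1) ∘ (2, 1) and rank(T) ≤ 1.
Equivalently every frontal slice T[:,:,k] is c[k] times the rank-1 matrix (1, -3) ∘ (1, 1). So T has rank 1 (it is nonzero).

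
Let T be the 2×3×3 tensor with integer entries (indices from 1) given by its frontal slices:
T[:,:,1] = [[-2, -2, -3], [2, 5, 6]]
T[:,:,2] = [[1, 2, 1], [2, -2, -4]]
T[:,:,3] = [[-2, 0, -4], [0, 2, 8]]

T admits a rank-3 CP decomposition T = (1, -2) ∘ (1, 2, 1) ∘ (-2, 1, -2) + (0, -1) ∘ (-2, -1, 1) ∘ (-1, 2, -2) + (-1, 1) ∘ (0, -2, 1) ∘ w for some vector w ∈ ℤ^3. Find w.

w = (1, 0, 2)

Subtract the known terms from T to get the rank-1 residual R = (-1, 1) ∘ (0, -2, 1) ∘ w, so R[i,j,k] = a[i]·b[j]·w[k]. Pick indices with nonzero a[1]·b[2] = (-1)·(-2) = 2. Only the fibre through (1,2,·) is needed: R[1,2,:] = T[1,2,:] − Σₗ aₗ[1]bₗ[2]cₗ = [-2, 2, 0] − (1)·(2)·(-2, 1, -2) − (0)·(-1)·(-1, 2, -2) = [2, 0, 4]. Then w[k] = R[1,2,k] / 2 for each k, giving w = [2, 0, 4] / 2 = (1, 0, 2).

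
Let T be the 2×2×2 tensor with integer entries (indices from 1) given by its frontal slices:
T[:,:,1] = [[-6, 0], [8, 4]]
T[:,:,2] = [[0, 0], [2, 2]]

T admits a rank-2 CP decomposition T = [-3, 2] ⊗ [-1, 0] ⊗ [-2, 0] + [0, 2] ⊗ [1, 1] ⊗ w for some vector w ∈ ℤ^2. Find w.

Subtract the known terms from T to get the rank-1 residual R = [0, 2] ⊗ [1, 1] ⊗ w, so R[i,j,k] = a[i]·b[j]·w[k]. Pick indices with nonzero a[2]·b[1] = (2)·(1) = 2. Only the fibre through (2,1,·) is needed: R[2,1,:] = T[2,1,:] − Σₗ aₗ[2]bₗ[1]cₗ = [8, 2] − (2)·(-1)·[-2, 0] = [4, 2]. Then w[k] = R[2,1,k] / 2 for each k, giving w = [4, 2] / 2 = [2, 1].

w = [2, 1]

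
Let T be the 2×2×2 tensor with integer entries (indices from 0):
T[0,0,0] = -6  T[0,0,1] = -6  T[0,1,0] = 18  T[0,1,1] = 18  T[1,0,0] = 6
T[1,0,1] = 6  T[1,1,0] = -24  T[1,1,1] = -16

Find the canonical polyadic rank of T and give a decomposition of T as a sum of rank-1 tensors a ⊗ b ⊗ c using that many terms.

Lower bound: in the mode-2 unfolding of T (rows indexed by j, columns by (i,k)) the 2×2 minor on rows j ∈ {0, 1}, columns (i,k) ∈ {(0,0), (1,0)} is det [[-6, 6], [18, -24]] = 36 ≠ 0, so that unfolding has rank ≥ 2 and hence rank(T) ≥ 2 (CP rank is at least every unfolding rank, though it can be larger).
Upper bound: with S_k = T[:,:,k], the two rank-1 terms a₁b₁ᵀ, a₂b₂ᵀ are the rank-1 members of the pencil x·S₀ + y·S₁.
det(x·S₀ + y·S₁) is 36·x² + 24·xy − 12·y² = 12·(3·x − y)(x + y), vanishing at (x:y) = (1:3) and (1:-1).
M₁ = S₀ + 3·S₁ = [[-24, 72], [24, -72]] = (-24)·[1, -1][1, -3]ᵀ and M₂ = S₀ − S₁ = [[0, 0], [0, -8]] = (-8)·[0, 1][0, 1]ᵀ, so take a₁ = [1, -1], b₁ = [1, -3], a₂ = [0, 1], b₂ = [0, 1].
Each slice is an integer combination of E₁ = a₁b₁ᵀ and E₂ = a₂b₂ᵀ: S₀ = −6·E₁ − 6·E₂, S₁ = −6·E₁ + 2·E₂; reading off coefficients, c₁ = [-6, -6] and c₂ = [-6, 2].
Hence T = [1, -1] ⊗ [1, -3] ⊗ [-6, -6] + [0, 1] ⊗ [0, 1] ⊗ [-6, 2], so rank(T) ≤ 2.
These bounds meet, so rank(T) = 2.

rank(T) = 2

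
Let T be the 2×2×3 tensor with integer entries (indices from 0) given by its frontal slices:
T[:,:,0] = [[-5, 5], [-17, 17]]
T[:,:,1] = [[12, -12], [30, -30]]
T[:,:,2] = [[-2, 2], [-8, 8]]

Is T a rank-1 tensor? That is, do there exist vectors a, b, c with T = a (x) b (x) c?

The mode-1 unfolding of T (rows indexed by i, columns by (j,k) = (0,0), (0,1), (0,2), (1,0), (1,1), (1,2)) is [[-5, 12, -2, 5, -12, 2], [-17, 30, -8, 17, -30, 8]].
There the 2×2 minor on rows i ∈ {0, 1}, columns (j,k) ∈ {(0,0), (0,1)} is det [[-5, 12], [-17, 30]] = 54 ≠ 0, so this unfolding has rank ≥ 2; CP rank is at least every unfolding rank, so rank(T) ≥ 2.
In particular rank(T) ≥ 2 > 1, so T is not rank-1.

No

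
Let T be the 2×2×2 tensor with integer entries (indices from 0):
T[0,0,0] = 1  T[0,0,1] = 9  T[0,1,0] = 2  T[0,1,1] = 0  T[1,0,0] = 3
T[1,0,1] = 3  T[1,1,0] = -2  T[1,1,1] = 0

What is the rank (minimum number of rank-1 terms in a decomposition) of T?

2

Lower bound: the mode-1 unfolding of T (rows indexed by i, columns by (j,k) = (0,0), (0,1), (1,0), (1,1)) is [[1, 9, 2, 0], [3, 3, -2, 0]].
There the 2×2 minor on rows i ∈ {0, 1}, columns (j,k) ∈ {(0,0), (0,1)} is det [[1, 9], [3, 3]] = -24 ≠ 0, so this unfolding has rank ≥ 2; CP rank is at least every unfolding rank, so rank(T) ≥ 2. (Flattening ranks never certify an upper bound on CP rank; for that we must actually write T with 2 rank-1 terms.)
Upper bound — finding two terms. Write S_k = T[:,:,k] for the frontal slices: S₀ = [[1, 2], [3, -2]], S₁ = [[9, 0], [3, 0]].
If T = a₁ (x) b₁ (x) c₁ + a₂ (x) b₂ (x) c₂ then each S_k = c₁[k]·a₁b₁ᵀ + c₂[k]·a₂b₂ᵀ. S₀ and S₁ are linearly independent, so a₁b₁ᵀ and a₂b₂ᵀ must span the same plane of matrices: they are the rank-1 matrices of the form x·S₀ + y·S₁.
det(x·S₀ + y·S₁) is −8·x² − 24·xy = (-8)·(x + 3·y)(x), vanishing at (x:y) = (3:-1) and (0:1).
M₁ = 3·S₀ − S₁ = [[-6, 6], [6, -6]] = (-6)·[1, -1][1, -1]ᵀ and M₂ = S₁ = [[9, 0], [3, 0]] = 3·[3, 1][1, 0]ᵀ, so take a₁ = [1, -1], b₁ = [1, -1], a₂ = [3, 1], b₂ = [1, 0].
Each slice is an integer combination of E₁ = a₁b₁ᵀ and E₂ = a₂b₂ᵀ: S₀ = −2·E₁ + E₂, S₁ = 3·E₂; reading off coefficients, c₁ = [-2, 0] and c₂ = [1, 3].
Hence T = [1, -1] (x) [1, -1] (x) [-2, 0] + [3, 1] (x) [1, 0] (x) [1, 3], so rank(T) ≤ 2.
These bounds meet, so rank(T) = 2.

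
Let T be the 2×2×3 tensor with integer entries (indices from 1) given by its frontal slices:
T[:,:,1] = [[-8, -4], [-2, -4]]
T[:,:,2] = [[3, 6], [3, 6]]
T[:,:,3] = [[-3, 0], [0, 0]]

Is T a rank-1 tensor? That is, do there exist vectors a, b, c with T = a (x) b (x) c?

No

The mode-3 unfolding of T (rows indexed by k, columns by (i,j) = (1,1), (1,2), (2,1), (2,2)) is [[-8, -4, -2, -4], [3, 6, 3, 6], [-3, 0, 0, 0]].
There the 2×2 minor on rows k ∈ {1, 2}, columns (i,j) ∈ {(1,1), (1,2)} is det [[-8, -4], [3, 6]] = -36 ≠ 0, so this unfolding has rank ≥ 2; CP rank is at least every unfolding rank, so rank(T) ≥ 2.
In particular rank(T) ≥ 2 > 1, so T is not rank-1.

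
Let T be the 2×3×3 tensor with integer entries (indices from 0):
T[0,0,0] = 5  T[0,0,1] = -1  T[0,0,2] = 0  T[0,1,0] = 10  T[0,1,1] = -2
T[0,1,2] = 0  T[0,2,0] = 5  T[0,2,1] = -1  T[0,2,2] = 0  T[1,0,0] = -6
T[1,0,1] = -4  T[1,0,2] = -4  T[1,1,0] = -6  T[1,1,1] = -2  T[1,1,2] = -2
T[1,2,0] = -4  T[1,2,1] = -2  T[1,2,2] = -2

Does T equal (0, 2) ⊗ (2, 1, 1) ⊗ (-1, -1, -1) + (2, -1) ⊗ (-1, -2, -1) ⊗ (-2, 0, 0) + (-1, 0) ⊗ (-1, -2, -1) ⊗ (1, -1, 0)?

Yes

Reconstruct entrywise from the claimed factors. For example, T[0,0,1] = -1 and Σₗ aₗ[0]bₗ[0]cₗ[1] = (0)·(2)·(-1) + (2)·(-1)·(0) + (-1)·(-1)·(-1) = -1; checking all 18 entries, every one matches. The claim holds.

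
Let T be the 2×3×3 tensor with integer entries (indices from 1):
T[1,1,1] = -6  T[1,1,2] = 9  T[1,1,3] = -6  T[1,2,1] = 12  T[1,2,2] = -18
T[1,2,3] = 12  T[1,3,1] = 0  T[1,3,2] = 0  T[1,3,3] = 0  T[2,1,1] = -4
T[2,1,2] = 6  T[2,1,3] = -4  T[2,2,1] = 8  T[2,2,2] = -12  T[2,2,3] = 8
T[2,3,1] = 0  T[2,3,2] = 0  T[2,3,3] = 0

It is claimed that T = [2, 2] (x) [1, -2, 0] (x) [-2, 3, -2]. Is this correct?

No

Reconstruct entry (1,1,1) from the claimed factors: Σₗ aₗ[1]bₗ[1]cₗ[1] = (2)·(1)·(-2) = -4, but T[1,1,1] = -6. The claim is false.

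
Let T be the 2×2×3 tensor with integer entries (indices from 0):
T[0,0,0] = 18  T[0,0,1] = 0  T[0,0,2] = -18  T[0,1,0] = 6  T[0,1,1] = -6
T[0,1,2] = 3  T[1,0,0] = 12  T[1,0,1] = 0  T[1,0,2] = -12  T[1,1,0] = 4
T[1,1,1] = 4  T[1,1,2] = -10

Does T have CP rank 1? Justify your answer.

No

The mode-1 unfolding of T (rows indexed by i, columns by (j,k) = (0,0), (0,1), (0,2), (1,0), (1,1), (1,2)) is [[18, 0, -18, 6, -6, 3], [12, 0, -12, 4, 4, -10]].
There the 2×2 minor on rows i ∈ {0, 1}, columns (j,k) ∈ {(0,0), (1,1)} is det [[18, -6], [12, 4]] = 144 ≠ 0, so this unfolding has rank ≥ 2; CP rank is at least every unfolding rank, so rank(T) ≥ 2.
In particular rank(T) ≥ 2 > 1, so T is not rank-1.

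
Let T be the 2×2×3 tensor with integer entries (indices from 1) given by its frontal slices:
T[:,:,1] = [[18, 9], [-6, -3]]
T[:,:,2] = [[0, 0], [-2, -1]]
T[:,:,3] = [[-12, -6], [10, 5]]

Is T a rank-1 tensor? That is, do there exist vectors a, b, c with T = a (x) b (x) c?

The mode-3 unfolding of T (rows indexed by k, columns by (i,j) = (1,1), (1,2), (2,1), (2,2)) is [[18, 9, -6, -3], [0, 0, -2, -1], [-12, -6, 10, 5]].
There the 2×2 minor on rows k ∈ {1, 2}, columns (i,j) ∈ {(1,1), (2,1)} is det [[18, -6], [0, -2]] = -36 ≠ 0, so this unfolding has rank ≥ 2; CP rank is at least every unfolding rank, so rank(T) ≥ 2.
In particular rank(T) ≥ 2 > 1, so T is not rank-1.

No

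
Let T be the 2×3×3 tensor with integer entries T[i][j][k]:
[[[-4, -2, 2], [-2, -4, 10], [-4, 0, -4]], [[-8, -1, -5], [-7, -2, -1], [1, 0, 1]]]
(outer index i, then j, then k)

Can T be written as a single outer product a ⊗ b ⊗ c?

No

The mode-2 unfolding of T (rows indexed by j, columns by (i,k) = (0,0), (0,1), (0,2), (1,0), (1,1), (1,2)) is [[-4, -2, 2, -8, -1, -5], [-2, -4, 10, -7, -2, -1], [-4, 0, -4, 1, 0, 1]].
There the 3×3 minor on rows j ∈ {0, 1, 2}, columns (i,k) ∈ {(0,0), (0,1), (1,0)} is det [[-4, -2, -8], [-2, -4, -7], [-4, 0, 1]] = 84 ≠ 0, so this unfolding has rank ≥ 3; CP rank is at least every unfolding rank, so rank(T) ≥ 3.
In particular rank(T) ≥ 3 > 1, so T is not rank-1.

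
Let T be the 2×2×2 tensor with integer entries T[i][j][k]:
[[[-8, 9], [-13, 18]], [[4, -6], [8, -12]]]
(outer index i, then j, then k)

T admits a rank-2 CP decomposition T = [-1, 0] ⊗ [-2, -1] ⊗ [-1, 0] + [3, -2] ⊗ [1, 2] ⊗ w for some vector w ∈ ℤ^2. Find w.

w = [-2, 3]

Subtract the known terms from T to get the rank-1 residual R = [3, -2] ⊗ [1, 2] ⊗ w, so R[i,j,k] = a[i]·b[j]·w[k]. Pick indices with nonzero a[0]·b[0] = (3)·(1) = 3. Only the fibre through (0,0,·) is needed: R[0,0,:] = T[0,0,:] − Σₗ aₗ[0]bₗ[0]cₗ = [-8, 9] − (-1)·(-2)·[-1, 0] = [-6, 9]. Then w[k] = R[0,0,k] / 3 for each k, giving w = [-6, 9] / 3 = [-2, 3].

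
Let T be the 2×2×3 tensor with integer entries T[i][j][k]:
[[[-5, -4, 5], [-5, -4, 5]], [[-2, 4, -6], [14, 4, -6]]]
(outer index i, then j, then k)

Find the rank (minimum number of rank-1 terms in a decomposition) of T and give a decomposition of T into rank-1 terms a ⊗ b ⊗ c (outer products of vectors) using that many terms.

Lower bound: the mode-3 unfolding of T (rows indexed by k, columns by (i,j) = (0,0), (0,1), (1,0), (1,1)) is [[-5, -5, -2, 14], [-4, -4, 4, 4], [5, 5, -6, -6]].
There the 3×3 minor on rows k ∈ {0, 1, 2}, columns (i,j) ∈ {(0,0), (1,0), (1,1)} is det [[-5, -2, 14], [-4, 4, 4], [5, -6, -6]] = 64 ≠ 0, so this unfolding has rank ≥ 3; CP rank is at least every unfolding rank, so rank(T) ≥ 3. (Flattening ranks never certify an upper bound on CP rank; for that we must actually write T with 3 rank-1 terms.)
Upper bound: T is a sum of 3 rank-1 terms, T = (0, 1) ⊗ (1, -1) ⊗ (-8, 0, 0) + (1, -2) ⊗ (1, 1) ⊗ (-1, 0, 1) + (1, -1) ⊗ (1, 1) ⊗ (-4, -4, 4) (one valid choice — decompositions are not unique — normalised so each a, b is primitive with positive first nonzero entry; check it by expanding all entries), so rank(T) ≤ 3.
These bounds meet, so rank(T) = 3.

rank(T) = 3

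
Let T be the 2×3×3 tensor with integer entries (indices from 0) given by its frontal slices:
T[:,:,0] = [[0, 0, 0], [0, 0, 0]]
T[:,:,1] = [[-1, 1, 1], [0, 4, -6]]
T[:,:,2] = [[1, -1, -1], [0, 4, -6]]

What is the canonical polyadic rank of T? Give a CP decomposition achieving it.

Lower bound: in the mode-1 unfolding of T (rows indexed by i, columns by (j,k)) the 2×2 minor on rows i ∈ {0, 1}, columns (j,k) ∈ {(0,1), (1,1)} is det [[-1, 1], [0, 4]] = -4 ≠ 0, so that unfolding has rank ≥ 2 and hence rank(T) ≥ 2 (CP rank is at least every unfolding rank, though it can be larger).
Upper bound: with S_k = T[:,:,k], the two rank-1 terms a₁b₁ᵀ, a₂b₂ᵀ are the rank-1 members of the pencil x·S₁ + y·S₂.
The 2×2 minor of x·S₁ + y·S₂ on rows {0,1}, columns {0,1} is −4·x² + 4·y² = (-4)·(x − y)(x + y), vanishing at (x:y) = (1:1) and (1:-1).
M₁ = S₁ + S₂ = [[0, 0, 0], [0, 8, -12]] = 4·[0, 1][0, 2, -3]ᵀ and M₂ = S₁ − S₂ = [[-2, 2, 2], [0, 0, 0]] = (-2)·[1, 0][1, -1, -1]ᵀ, so take a₁ = [0, 1], b₁ = [0, 2, -3], a₂ = [1, 0], b₂ = [1, -1, -1].
Each slice is an integer combination of E₁ = a₁b₁ᵀ and E₂ = a₂b₂ᵀ: S₀ = 0, S₁ = 2·E₁ − E₂, S₂ = 2·E₁ + E₂; reading off coefficients, c₁ = [0, 2, 2] and c₂ = [0, -1, 1].
Hence T = [0, 1] ⊗ [0, 2, -3] ⊗ [0, 2, 2] + [1, 0] ⊗ [1, -1, -1] ⊗ [0, -1, 1], so rank(T) ≤ 2.
These bounds meet, so rank(T) = 2.

rank(T) = 2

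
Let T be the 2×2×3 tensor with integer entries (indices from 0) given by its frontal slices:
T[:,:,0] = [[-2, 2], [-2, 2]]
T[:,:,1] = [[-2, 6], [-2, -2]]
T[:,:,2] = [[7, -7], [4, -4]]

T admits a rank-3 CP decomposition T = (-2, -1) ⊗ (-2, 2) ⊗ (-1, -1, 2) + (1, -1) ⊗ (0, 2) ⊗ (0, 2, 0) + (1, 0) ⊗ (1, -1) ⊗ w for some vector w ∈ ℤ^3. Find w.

w = (2, 2, -1)

Subtract the known terms from T to get the rank-1 residual R = (1, 0) ⊗ (1, -1) ⊗ w, so R[i,j,k] = a[i]·b[j]·w[k]. Pick indices with nonzero a[0]·b[0] = (1)·(1) = 1. Only the fibre through (0,0,·) is needed: R[0,0,:] = T[0,0,:] − Σₗ aₗ[0]bₗ[0]cₗ = [-2, -2, 7] − (-2)·(-2)·(-1, -1, 2) − (1)·(0)·(0, 2, 0) = [2, 2, -1]. Then w[k] = R[0,0,k] / 1 for each k, giving w = [2, 2, -1] / 1 = (2, 2, -1).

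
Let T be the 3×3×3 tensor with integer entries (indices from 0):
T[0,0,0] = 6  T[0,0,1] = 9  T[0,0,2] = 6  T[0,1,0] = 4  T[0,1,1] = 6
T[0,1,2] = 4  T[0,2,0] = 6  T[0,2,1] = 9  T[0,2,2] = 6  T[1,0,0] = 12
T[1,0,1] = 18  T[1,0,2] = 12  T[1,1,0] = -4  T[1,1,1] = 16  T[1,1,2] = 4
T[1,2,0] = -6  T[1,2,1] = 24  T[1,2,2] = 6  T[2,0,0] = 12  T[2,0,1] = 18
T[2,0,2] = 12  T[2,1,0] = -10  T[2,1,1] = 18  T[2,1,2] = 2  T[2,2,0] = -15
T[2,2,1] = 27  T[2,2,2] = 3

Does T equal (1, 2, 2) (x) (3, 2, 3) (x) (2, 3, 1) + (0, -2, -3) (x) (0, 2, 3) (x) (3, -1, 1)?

Reconstruct entry (0,0,2) from the claimed factors: Σₗ aₗ[0]bₗ[0]cₗ[2] = (1)·(3)·(1) + (0)·(0)·(1) = 3, but T[0,0,2] = 6. The claim is false.

No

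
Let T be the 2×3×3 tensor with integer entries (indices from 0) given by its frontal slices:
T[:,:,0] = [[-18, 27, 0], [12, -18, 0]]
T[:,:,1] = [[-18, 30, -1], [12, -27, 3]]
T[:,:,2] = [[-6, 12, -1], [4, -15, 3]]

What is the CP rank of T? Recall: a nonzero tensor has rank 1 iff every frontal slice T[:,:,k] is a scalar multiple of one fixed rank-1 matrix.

Lower bound: the mode-3 unfolding of T (rows indexed by k, columns by (i,j) = (0,0), (0,1), (0,2), (1,0), (1,1), (1,2)) is [[-18, 27, 0, 12, -18, 0], [-18, 30, -1, 12, -27, 3], [-6, 12, -1, 4, -15, 3]].
There the 2×2 minor on rows k ∈ {0, 1}, columns (i,j) ∈ {(0,0), (0,1)} is det [[-18, 27], [-18, 30]] = -54 ≠ 0, so this unfolding has rank ≥ 2; CP rank is at least every unfolding rank, so rank(T) ≥ 2. (Unfolding ranks only ever bound the CP rank from below — rank(T) can be strictly larger than all of them — so the matching upper bound has to come from an explicit 2-term decomposition.)
Upper bound — finding two terms. Write S_k = T[:,:,k] for the frontal slices: S₀ = [[-18, 27, 0], [12, -18, 0]], S₁ = [[-18, 30, -1], [12, -27, 3]], S₂ = [[-6, 12, -1], [4, -15, 3]].
If T = a₁ ⊗ b₁ ⊗ c₁ + a₂ ⊗ b₂ ⊗ c₂ then each S_k = c₁[k]·a₁b₁ᵀ + c₂[k]·a₂b₂ᵀ. S₀ and S₁ are linearly independent, so a₁b₁ᵀ and a₂b₂ᵀ must span the same plane of matrices: they are the rank-1 matrices of the form x·S₀ + y·S₁.
The 2×2 minor of x·S₀ + y·S₁ on rows {0,1}, columns {0,1} is 126·xy + 126·y² = 126·(y)(x + y), vanishing at (x:y) = (1:0) and (1:-1).
M₁ = S₀ = [[-18, 27, 0], [12, -18, 0]] = (-3)·(3, -2)(2, -3, 0)ᵀ and M₂ = S₀ − S₁ = [[0, -3, 1], [0, 9, -3]] = −(1, -3)(0, 3, -1)ᵀ, so take a₁ = (3, -2), b₁ = (2, -3, 0), a₂ = (1, -3), b₂ = (0, 3, -1).
Each slice is an integer combination of E₁ = a₁b₁ᵀ and E₂ = a₂b₂ᵀ: S₀ = −3·E₁, S₁ = −3·E₁ + E₂, S₂ = −E₁ + E₂; reading off coefficients, c₁ = (-3, -3, -1) and c₂ = (0, 1, 1).
Hence T = (3, -2) ⊗ (2, -3, 0) ⊗ (-3, -3, -1) + (1, -3) ⊗ (0, 3, -1) ⊗ (0, 1, 1), so rank(T) ≤ 2.
These bounds meet, so rank(T) = 2.
Check entry T[1,2,2] = 3: (-2)·(0)·(-1) + (-3)·(-1)·(1) = 3.

2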